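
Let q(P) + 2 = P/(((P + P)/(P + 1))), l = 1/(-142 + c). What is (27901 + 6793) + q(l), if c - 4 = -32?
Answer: 11795449/340 ≈ 34693.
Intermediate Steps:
c = -28 (c = 4 - 32 = -28)
l = -1/170 (l = 1/(-142 - 28) = 1/(-170) = -1/170 ≈ -0.0058824)
q(P) = -3/2 + P/2 (q(P) = -2 + P/(((P + P)/(P + 1))) = -2 + P/(((2*P)/(1 + P))) = -2 + P/((2*P/(1 + P))) = -2 + P*((1 + P)/(2*P)) = -2 + (½ + P/2) = -3/2 + P/2)
(27901 + 6793) + q(l) = (27901 + 6793) + (-3/2 + (½)*(-1/170)) = 34694 + (-3/2 - 1/340) = 34694 - 511/340 = 11795449/340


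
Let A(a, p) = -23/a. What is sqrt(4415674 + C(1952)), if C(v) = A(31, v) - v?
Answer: sqrt(4241586129)/31 ≈ 2100.9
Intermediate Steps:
C(v) = -23/31 - v
sqrt(4415674 + C(1952)) = sqrt(4415674 + (-23/31 - 1*1952)) = sqrt(4415674 + (-23/31 - 1952)) = sqrt(4415674 - 60535/31) = sqrt(136825359/31) = sqrt(4241586129)/31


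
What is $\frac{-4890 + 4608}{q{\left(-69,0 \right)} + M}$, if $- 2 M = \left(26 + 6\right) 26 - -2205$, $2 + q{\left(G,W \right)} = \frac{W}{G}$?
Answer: $\frac{564}{3041} \approx 0.18547$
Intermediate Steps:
$q{\left(G,W \right)} = -2 + \frac{W}{G}$
$M = - \frac{3037}{2}$ ($M = - \frac{\left(26 + 6\right) 26 - -2205}{2} = - \frac{32 \cdot 26 + 2205}{2} = - \frac{832 + 2205}{2} = \left(- \frac{1}{2}\right) 3037 = - \frac{3037}{2} \approx -1518.5$)
$\frac{-4890 + 4608}{q{\left(-69,0 \right)} + M} = \frac{-4890 + 4608}{\left(-2 + \frac{0}{-69}\right) - \frac{3037}{2}} = - \frac{282}{\left(-2 + 0 \left(- \frac{1}{69}\right)\right) - \frac{3037}{2}} = - \frac{282}{\left(-2 + 0\right) - \frac{3037}{2}} = - \frac{282}{-2 - \frac{3037}{2}} = - \frac{282}{- \frac{3041}{2}} = \left(-282\right) \left(- \frac{2}{3041}\right) = \frac{564}{3041}$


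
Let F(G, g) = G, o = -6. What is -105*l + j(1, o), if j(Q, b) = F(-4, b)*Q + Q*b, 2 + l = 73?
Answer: -7465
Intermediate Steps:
l = 71 (l = -2 + 73 = 71)
j(Q, b) = -4*Q + Q*b
-105*l + j(1, o) = -105*71 + 1*(-4 - 6) = -7455 + 1*(-10) = -7455 - 10 = -7465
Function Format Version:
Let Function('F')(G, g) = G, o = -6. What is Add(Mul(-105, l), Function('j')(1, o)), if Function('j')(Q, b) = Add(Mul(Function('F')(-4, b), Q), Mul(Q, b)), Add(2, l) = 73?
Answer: -7465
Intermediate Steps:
l = 71 (l = Add(-2, 73) = 71)
Function('j')(Q, b) = Add(Mul(-4, Q), Mul(Q, b))
Add(Mul(-105, l), Function('j')(1, o)) = Add(Mul(-105, 71), Mul(1, Add(-4, -6))) = Add(-7455, Mul(1, -10)) = Add(-7455, -10) = -7465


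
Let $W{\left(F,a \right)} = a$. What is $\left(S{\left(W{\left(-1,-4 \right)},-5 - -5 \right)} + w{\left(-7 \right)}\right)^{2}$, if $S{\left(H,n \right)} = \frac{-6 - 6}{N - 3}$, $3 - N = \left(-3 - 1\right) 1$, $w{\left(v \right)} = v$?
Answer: $100$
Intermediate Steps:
$N = 7$ ($N = 3 - \left(-3 - 1\right) 1 = 3 - \left(-4\right) 1 = 3 - -4 = 3 + 4 = 7$)
$S{\left(H,n \right)} = -3$ ($S{\left(H,n \right)} = \frac{-6 - 6}{7 - 3} = - \frac{12}{4} = \left(-12\right) \frac{1}{4} = -3$)
$\left(S{\left(W{\left(-1,-4 \right)},-5 - -5 \right)} + w{\left(-7 \right)}\right)^{2} = \left(-3 - 7\right)^{2} = \left(-10\right)^{2} = 100$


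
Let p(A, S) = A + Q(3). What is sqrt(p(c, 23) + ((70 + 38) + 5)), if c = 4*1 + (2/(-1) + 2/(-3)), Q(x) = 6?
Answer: 19*sqrt(3)/3 ≈ 10.970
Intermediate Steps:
c = 4/3 (c = 4 + (2*(-1) + 2*(-1/3)) = 4 + (-2 - 2/3) = 4 - 8/3 = 4/3 ≈ 1.3333)
p(A, S) = 6 + A (p(A, S) = A + 6 = 6 + A)
sqrt(p(c, 23) + ((70 + 38) + 5)) = sqrt((6 + 4/3) + ((70 + 38) + 5)) = sqrt(22/3 + (108 + 5)) = sqrt(22/3 + 113) = sqrt(361/3) = 19*sqrt(3)/3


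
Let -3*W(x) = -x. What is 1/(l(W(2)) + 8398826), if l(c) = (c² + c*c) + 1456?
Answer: 9/75602546 ≈ 1.1904e-7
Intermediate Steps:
W(x) = x/3 (W(x) = -(-1)*x/3 = x/3)
l(c) = 1456 + 2*c² (l(c) = (c² + c²) + 1456 = 2*c² + 1456 = 1456 + 2*c²)
1/(l(W(2)) + 8398826) = 1/((1456 + 2*((⅓)*2)²) + 8398826) = 1/((1456 + 2*(⅔)²) + 8398826) = 1/((1456 + 2*(4/9)) + 8398826) = 1/((1456 + 8/9) + 8398826) = 1/(13112/9 + 8398826) = 1/(75602546/9) = 9/75602546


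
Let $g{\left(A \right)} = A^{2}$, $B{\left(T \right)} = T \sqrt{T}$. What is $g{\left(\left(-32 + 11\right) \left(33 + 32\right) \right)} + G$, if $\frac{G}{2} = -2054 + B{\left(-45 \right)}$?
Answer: $1859117 - 270 i \sqrt{5} \approx 1.8591 \cdot 10^{6} - 603.74 i$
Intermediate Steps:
$B{\left(T \right)} = T^{\frac{3}{2}}$
$G = -4108 - 270 i \sqrt{5}$ ($G = 2 \left(-2054 + \left(-45\right)^{\frac{3}{2}}\right) = 2 \left(-2054 - 135 i \sqrt{5}\right) = -4108 - 270 i \sqrt{5} \approx -4108.0 - 603.74 i$)
$g{\left(\left(-32 + 11\right) \left(33 + 32\right) \right)} + G = \left(\left(-32 + 11\right) \left(33 + 32\right)\right)^{2} - \left(4108 + 270 i \sqrt{5}\right) = \left(\left(-21\right) 65\right)^{2} - \left(4108 + 270 i \sqrt{5}\right) = \left(-1365\right)^{2} - \left(4108 + 270 i \sqrt{5}\right) = 1863225 - \left(4108 + 270 i \sqrt{5}\right) = 1859117 - 270 i \sqrt{5}$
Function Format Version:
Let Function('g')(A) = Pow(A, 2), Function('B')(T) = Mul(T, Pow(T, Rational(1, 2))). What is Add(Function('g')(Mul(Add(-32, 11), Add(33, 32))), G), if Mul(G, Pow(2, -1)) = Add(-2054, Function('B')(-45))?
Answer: Add(1859117, Mul(-270, I, Pow(5, Rational(1, 2)))) ≈ Add(1.8591e+6, Mul(-603.74, I))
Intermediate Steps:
Function('B')(T) = Pow(T, Rational(3, 2))
G = Add(-4108, Mul(-270, I, Pow(5, Rational(1, 2)))) (G = Mul(2, Add(-2054, Pow(-45, Rational(3, 2)))) = Mul(2, Add(-2054, Mul(-135, I, Pow(5, Rational(1, 2))))) = Add(-4108, Mul(-270, I, Pow(5, Rational(1, 2)))) ≈ Add(-4108.0, Mul(-603.74, I)))
Add(Function('g')(Mul(Add(-32, 11), Add(33, 32))), G) = Add(Pow(Mul(Add(-32, 11), Add(33, 32)), 2), Add(-4108, Mul(-270, I, Pow(5, Rational(1, 2))))) = Add(Pow(Mul(-21, 65), 2), Add(-4108, Mul(-270, I, Pow(5, Rational(1, 2))))) = Add(Pow(-1365, 2), Add(-4108, Mul(-270, I, Pow(5, Rational(1, 2))))) = Add(1863225, Add(-4108, Mul(-270, I, Pow(5, Rational(1, 2))))) = Add(1859117, Mul(-270, I, Pow(5, Rational(1, 2))))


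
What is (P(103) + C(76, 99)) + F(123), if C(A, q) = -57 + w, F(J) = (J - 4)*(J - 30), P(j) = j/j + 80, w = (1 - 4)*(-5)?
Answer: 11106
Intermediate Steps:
w = 15 (w = -3*(-5) = 15)
P(j) = 81 (P(j) = 1 + 80 = 81)
F(J) = (-30 + J)*(-4 + J) (F(J) = (-4 + J)*(-30 + J) = (-30 + J)*(-4 + J))
C(A, q) = -42 (C(A, q) = -57 + 15 = -42)
(P(103) + C(76, 99)) + F(123) = (81 - 42) + (120 + 123**2 - 34*123) = 39 + (120 + 15129 - 4182) = 39 + 11067 = 11106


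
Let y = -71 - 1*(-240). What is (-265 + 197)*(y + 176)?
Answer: -23460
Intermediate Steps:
y = 169 (y = -71 + 240 = 169)
(-265 + 197)*(y + 176) = (-265 + 197)*(169 + 176) = -68*345 = -23460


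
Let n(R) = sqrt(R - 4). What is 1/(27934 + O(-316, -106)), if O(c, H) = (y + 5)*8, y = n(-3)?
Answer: 13987/391272562 - 2*I*sqrt(7)/195636281 ≈ 3.5747e-5 - 2.7048e-8*I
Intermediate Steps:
n(R) = sqrt(-4 + R)
y = I*sqrt(7) (y = sqrt(-4 - 3) = sqrt(-7) = I*sqrt(7) ≈ 2.6458*I)
O(c, H) = 40 + 8*I*sqrt(7) (O(c, H) = (I*sqrt(7) + 5)*8 = (5 + I*sqrt(7))*8 = 40 + 8*I*sqrt(7))
1/(27934 + O(-316, -106)) = 1/(27934 + (40 + 8*I*sqrt(7))) = 1/(27974 + 8*I*sqrt(7))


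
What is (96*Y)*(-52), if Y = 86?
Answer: -429312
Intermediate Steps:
(96*Y)*(-52) = (96*86)*(-52) = 8256*(-52) = -429312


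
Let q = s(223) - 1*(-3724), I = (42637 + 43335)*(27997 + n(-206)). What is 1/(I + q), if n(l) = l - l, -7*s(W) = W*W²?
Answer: 7/16837643089 ≈ 4.1574e-10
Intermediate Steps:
s(W) = -W³/7 (s(W) = -W*W²/7 = -W³/7)
n(l) = 0
I = 2406958084 (I = (42637 + 43335)*(27997 + 0) = 85972*27997 = 2406958084)
q = -11063499/7 (q = -⅐*223³ - 1*(-3724) = -⅐*11089567 + 3724 = -11089567/7 + 3724 = -11063499/7 ≈ -1.5805e+6)
1/(I + q) = 1/(2406958084 - 11063499/7) = 1/(16837643089/7) = 7/16837643089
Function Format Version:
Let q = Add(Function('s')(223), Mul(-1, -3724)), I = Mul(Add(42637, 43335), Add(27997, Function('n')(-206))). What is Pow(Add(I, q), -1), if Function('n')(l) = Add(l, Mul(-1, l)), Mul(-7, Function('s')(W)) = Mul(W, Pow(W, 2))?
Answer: Rational(7, 16837643089) ≈ 4.1574e-10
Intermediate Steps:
Function('s')(W) = Mul(Rational(-1, 7), Pow(W, 3)) (Function('s')(W) = Mul(Rational(-1, 7), Mul(W, Pow(W, 2))) = Mul(Rational(-1, 7), Pow(W, 3)))
Function('n')(l) = 0
I = 2406958084 (I = Mul(Add(42637, 43335), Add(27997, 0)) = Mul(85972, 27997) = 2406958084)
q = Rational(-11063499, 7) (q = Add(Mul(Rational(-1, 7), Pow(223, 3)), Mul(-1, -3724)) = Add(Mul(Rational(-1, 7), 11089567), 3724) = Add(Rational(-11089567, 7), 3724) = Rational(-11063499, 7) ≈ -1.5805e+6)
Pow(Add(I, q), -1) = Pow(Add(2406958084, Rational(-11063499, 7)), -1) = Pow(Rational(16837643089, 7), -1) = Rational(7, 16837643089)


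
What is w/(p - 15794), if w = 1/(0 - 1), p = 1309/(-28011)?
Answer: 28011/442407043 ≈ 6.3315e-5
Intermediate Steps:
p = -1309/28011 (p = 1309*(-1/28011) = -1309/28011 ≈ -0.046732)
w = -1 (w = 1/(-1) = -1)
w/(p - 15794) = -1/(-1309/28011 - 15794) = -1/(-442407043/28011) = -1*(-28011/442407043) = 28011/442407043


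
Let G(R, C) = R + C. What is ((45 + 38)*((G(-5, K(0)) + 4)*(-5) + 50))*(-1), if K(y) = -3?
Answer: -5810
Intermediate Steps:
G(R, C) = C + R
((45 + 38)*((G(-5, K(0)) + 4)*(-5) + 50))*(-1) = ((45 + 38)*(((-3 - 5) + 4)*(-5) + 50))*(-1) = (83*((-8 + 4)*(-5) + 50))*(-1) = (83*(-4*(-5) + 50))*(-1) = (83*(20 + 50))*(-1) = (83*70)*(-1) = 5810*(-1) = -5810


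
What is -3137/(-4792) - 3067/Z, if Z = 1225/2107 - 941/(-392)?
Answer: -247576035753/240860296 ≈ -1027.9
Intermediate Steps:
Z = 50263/16856 (Z = 1225*(1/2107) - 941*(-1/392) = 25/43 + 941/392 = 50263/16856 ≈ 2.9819)
-3137/(-4792) - 3067/Z = -3137/(-4792) - 3067/50263/16856 = -3137*(-1/4792) - 3067*16856/50263 = 3137/4792 - 51697352/50263 = -247576035753/240860296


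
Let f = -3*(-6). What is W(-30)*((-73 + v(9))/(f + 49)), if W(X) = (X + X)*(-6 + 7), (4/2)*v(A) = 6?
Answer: 4200/67 ≈ 62.687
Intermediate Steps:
v(A) = 3 (v(A) = (½)*6 = 3)
f = 18
W(X) = 2*X (W(X) = (2*X)*1 = 2*X)
W(-30)*((-73 + v(9))/(f + 49)) = (2*(-30))*((-73 + 3)/(18 + 49)) = -(-4200)/67 = -60*(-70/67) = 4200/67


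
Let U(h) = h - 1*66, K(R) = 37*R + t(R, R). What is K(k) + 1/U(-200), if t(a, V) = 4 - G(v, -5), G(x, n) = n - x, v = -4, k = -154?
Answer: -1514339/266 ≈ -5693.0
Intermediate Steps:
t(a, V) = 5 (t(a, V) = 4 - (-5 - 1*(-4)) = 4 - (-5 + 4) = 4 - 1*(-1) = 4 + 1 = 5)
K(R) = 5 + 37*R (K(R) = 37*R + 5 = 5 + 37*R)
U(h) = -66 + h (U(h) = h - 66 = -66 + h)
K(k) + 1/U(-200) = (5 + 37*(-154)) + 1/(-66 - 200) = (5 - 5698) + 1/(-266) = -5693 - 1/266 = -1514339/266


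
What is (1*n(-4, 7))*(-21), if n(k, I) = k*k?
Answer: -336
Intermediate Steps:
n(k, I) = k²
(1*n(-4, 7))*(-21) = (1*(-4)²)*(-21) = (1*16)*(-21) = 16*(-21) = -336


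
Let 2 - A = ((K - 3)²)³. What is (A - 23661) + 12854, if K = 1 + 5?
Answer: -11534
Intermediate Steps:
K = 6
A = -727 (A = 2 - ((6 - 3)²)³ = 2 - (3²)³ = 2 - 1*9³ = 2 - 1*729 = 2 - 729 = -727)
(A - 23661) + 12854 = (-727 - 23661) + 12854 = -24388 + 12854 = -11534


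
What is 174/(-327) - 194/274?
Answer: -18519/14933 ≈ -1.2401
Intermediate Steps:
174/(-327) - 194/274 = 174*(-1/327) - 194*1/274 = -58/109 - 97/137 = -18519/14933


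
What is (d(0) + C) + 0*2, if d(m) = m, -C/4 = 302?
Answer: -1208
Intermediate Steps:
C = -1208 (C = -4*302 = -1208)
(d(0) + C) + 0*2 = (0 - 1208) + 0*2 = -1208 + 0 = -1208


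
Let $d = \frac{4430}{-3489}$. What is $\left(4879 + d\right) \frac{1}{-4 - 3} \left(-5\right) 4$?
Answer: $\frac{340368020}{24423} \approx 13936.0$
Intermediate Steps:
$d = - \frac{4430}{3489}$ ($d = 4430 \left(- \frac{1}{3489}\right) = - \frac{4430}{3489} \approx -1.2697$)
$\left(4879 + d\right) \frac{1}{-4 - 3} \left(-5\right) 4 = \left(4879 - \frac{4430}{3489}\right) \frac{1}{-4 - 3} \left(-5\right) 4 = \frac{17018401 \frac{1}{-7} \left(-5\right) 4}{3489} = \frac{17018401 \left(- \frac{1}{7}\right) \left(-5\right) 4}{3489} = \frac{17018401 \cdot \frac{5}{7} \cdot 4}{3489} = \frac{17018401}{3489} \cdot \frac{20}{7} = \frac{340368020}{24423}$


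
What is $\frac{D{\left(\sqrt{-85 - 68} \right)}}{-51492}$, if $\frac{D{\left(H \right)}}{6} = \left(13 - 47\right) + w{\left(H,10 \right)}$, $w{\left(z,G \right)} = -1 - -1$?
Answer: $\frac{17}{4291} \approx 0.0039618$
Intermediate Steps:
$w{\left(z,G \right)} = 0$ ($w{\left(z,G \right)} = -1 + 1 = 0$)
$D{\left(H \right)} = -204$ ($D{\left(H \right)} = 6 \left(\left(13 - 47\right) + 0\right) = 6 \left(-34 + 0\right) = 6 \left(-34\right) = -204$)
$\frac{D{\left(\sqrt{-85 - 68} \right)}}{-51492} = - \frac{204}{-51492} = \left(-204\right) \left(- \frac{1}{51492}\right) = \frac{17}{4291}$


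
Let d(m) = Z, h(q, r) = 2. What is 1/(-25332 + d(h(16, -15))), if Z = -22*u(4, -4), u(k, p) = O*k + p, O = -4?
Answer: -1/24892 ≈ -4.0174e-5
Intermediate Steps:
u(k, p) = p - 4*k (u(k, p) = -4*k + p = p - 4*k)
Z = 440 (Z = -22*(-4 - 4*4) = -22*(-4 - 16) = -22*(-20) = 440)
d(m) = 440
1/(-25332 + d(h(16, -15))) = 1/(-25332 + 440) = 1/(-24892) = -1/24892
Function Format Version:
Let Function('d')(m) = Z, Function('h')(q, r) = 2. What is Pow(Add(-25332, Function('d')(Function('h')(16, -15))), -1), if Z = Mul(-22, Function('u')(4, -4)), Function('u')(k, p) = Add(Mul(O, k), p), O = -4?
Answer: Rational(-1, 24892) ≈ -4.0174e-5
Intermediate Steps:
Function('u')(k, p) = Add(p, Mul(-4, k)) (Function('u')(k, p) = Add(Mul(-4, k), p) = Add(p, Mul(-4, k)))
Z = 440 (Z = Mul(-22, Add(-4, Mul(-4, 4))) = Mul(-22, Add(-4, -16)) = Mul(-22, -20) = 440)
Function('d')(m) = 440
Pow(Add(-25332, Function('d')(Function('h')(16, -15))), -1) = Pow(Add(-25332, 440), -1) = Pow(-24892, -1) = Rational(-1, 24892)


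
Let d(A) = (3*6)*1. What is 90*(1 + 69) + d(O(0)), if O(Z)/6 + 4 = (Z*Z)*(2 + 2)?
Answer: 6318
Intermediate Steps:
O(Z) = -24 + 24*Z² (O(Z) = -24 + 6*((Z*Z)*(2 + 2)) = -24 + 6*(Z²*4) = -24 + 6*(4*Z²) = -24 + 24*Z²)
d(A) = 18 (d(A) = 18*1 = 18)
90*(1 + 69) + d(O(0)) = 90*(1 + 69) + 18 = 90*70 + 18 = 6300 + 18 = 6318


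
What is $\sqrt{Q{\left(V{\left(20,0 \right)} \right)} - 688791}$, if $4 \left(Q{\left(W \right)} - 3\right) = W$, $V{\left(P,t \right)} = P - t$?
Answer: $i \sqrt{688783} \approx 829.93 i$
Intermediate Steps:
$Q{\left(W \right)} = 3 + \frac{W}{4}$
$\sqrt{Q{\left(V{\left(20,0 \right)} \right)} - 688791} = \sqrt{\left(3 + \frac{20 - 0}{4}\right) - 688791} = \sqrt{\left(3 + \frac{20 + 0}{4}\right) - 688791} = \sqrt{\left(3 + \frac{1}{4} \cdot 20\right) - 688791} = \sqrt{\left(3 + 5\right) - 688791} = \sqrt{8 - 688791} = \sqrt{-688783} = i \sqrt{688783}$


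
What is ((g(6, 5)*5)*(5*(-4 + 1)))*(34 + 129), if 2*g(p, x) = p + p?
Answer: -73350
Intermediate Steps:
g(p, x) = p (g(p, x) = (p + p)/2 = (2*p)/2 = p)
((g(6, 5)*5)*(5*(-4 + 1)))*(34 + 129) = ((6*5)*(5*(-4 + 1)))*(34 + 129) = (30*(5*(-3)))*163 = (30*(-15))*163 = -450*163 = -73350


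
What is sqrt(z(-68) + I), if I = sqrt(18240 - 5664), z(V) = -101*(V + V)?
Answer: 2*sqrt(3434 + sqrt(786)) ≈ 117.68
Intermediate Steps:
z(V) = -202*V
I = 4*sqrt(786) (I = sqrt(12576) = 4*sqrt(786) ≈ 112.14)
sqrt(z(-68) + I) = sqrt(-202*(-68) + 4*sqrt(786)) = sqrt(13736 + 4*sqrt(786))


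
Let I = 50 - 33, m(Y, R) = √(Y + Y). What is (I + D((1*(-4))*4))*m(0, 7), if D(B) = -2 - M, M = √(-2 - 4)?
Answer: 0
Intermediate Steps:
m(Y, R) = √2*√Y (m(Y, R) = √(2*Y) = √2*√Y)
M = I*√6 (M = √(-6) = I*√6 ≈ 2.4495*I)
I = 17
D(B) = -2 - I*√6
(I + D((1*(-4))*4))*m(0, 7) = (17 + (-2 - I*√6))*(√2*√0) = (15 - I*√6)*(√2*0) = (15 - I*√6)*0 = 0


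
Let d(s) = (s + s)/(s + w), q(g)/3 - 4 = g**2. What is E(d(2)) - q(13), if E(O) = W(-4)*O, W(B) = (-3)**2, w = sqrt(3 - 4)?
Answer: -2523/5 - 36*I/5 ≈ -504.6 - 7.2*I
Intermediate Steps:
q(g) = 12 + 3*g**2
w = I (w = sqrt(-1) = I ≈ 1.0*I)
W(B) = 9
d(s) = 2*s/(I + s) (d(s) = (s + s)/(s + I) = (2*s)/(I + s) = 2*s/(I + s))
E(O) = 9*O
E(d(2)) - q(13) = 9*(2*2/(I + 2)) - (12 + 3*13**2) = 9*(2*2/(2 + I)) - (12 + 3*169) = 9*(2*2*((2 - I)/5)) - (12 + 507) = 9*(8/5 - 4*I/5) - 1*519 = (72/5 - 36*I/5) - 519 = -2523/5 - 36*I/5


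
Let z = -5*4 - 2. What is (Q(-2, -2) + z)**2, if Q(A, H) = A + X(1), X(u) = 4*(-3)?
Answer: 1296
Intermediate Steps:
X(u) = -12
Q(A, H) = -12 + A (Q(A, H) = A - 12 = -12 + A)
z = -22 (z = -20 - 2 = -22)
(Q(-2, -2) + z)**2 = ((-12 - 2) - 22)**2 = (-14 - 22)**2 = (-36)**2 = 1296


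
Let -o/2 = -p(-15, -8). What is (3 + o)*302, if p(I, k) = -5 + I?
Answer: -11174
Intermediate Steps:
o = -40 (o = -(-2)*(-5 - 15) = -(-2)*(-20) = -2*20 = -40)
(3 + o)*302 = (3 - 40)*302 = -37*302 = -11174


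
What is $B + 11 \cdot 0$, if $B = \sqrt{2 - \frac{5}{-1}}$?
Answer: $\sqrt{7} \approx 2.6458$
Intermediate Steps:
$B = \sqrt{7}$ ($B = \sqrt{2 - -5} = \sqrt{2 + 5} = \sqrt{7} \approx 2.6458$)
$B + 11 \cdot 0 = \sqrt{7} + 11 \cdot 0 = \sqrt{7} + 0 = \sqrt{7}$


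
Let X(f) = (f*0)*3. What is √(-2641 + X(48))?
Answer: I*√2641 ≈ 51.391*I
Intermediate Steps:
X(f) = 0 (X(f) = 0*3 = 0)
√(-2641 + X(48)) = √(-2641 + 0) = √(-2641) = I*√2641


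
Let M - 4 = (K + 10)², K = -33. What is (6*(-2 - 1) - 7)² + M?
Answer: 1158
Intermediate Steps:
M = 533 (M = 4 + (-33 + 10)² = 4 + (-23)² = 4 + 529 = 533)
(6*(-2 - 1) - 7)² + M = (6*(-2 - 1) - 7)² + 533 = (6*(-3) - 7)² + 533 = (-18 - 7)² + 533 = (-25)² + 533 = 625 + 533 = 1158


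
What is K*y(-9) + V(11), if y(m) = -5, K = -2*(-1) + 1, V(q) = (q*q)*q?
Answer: 1316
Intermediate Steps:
V(q) = q³ (V(q) = q²*q = q³)
K = 3 (K = 2 + 1 = 3)
K*y(-9) + V(11) = 3*(-5) + 11³ = -15 + 1331 = 1316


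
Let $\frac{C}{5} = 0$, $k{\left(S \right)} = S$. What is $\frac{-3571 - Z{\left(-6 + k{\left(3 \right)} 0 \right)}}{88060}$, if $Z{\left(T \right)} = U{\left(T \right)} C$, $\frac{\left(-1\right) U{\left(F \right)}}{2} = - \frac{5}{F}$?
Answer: $- \frac{3571}{88060} \approx -0.040552$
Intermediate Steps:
$U{\left(F \right)} = \frac{10}{F}$ ($U{\left(F \right)} = - 2 \left(- \frac{5}{F}\right) = \frac{10}{F}$)
$C = 0$ ($C = 5 \cdot 0 = 0$)
$Z{\left(T \right)} = 0$ ($Z{\left(T \right)} = \frac{10}{T} 0 = 0$)
$\frac{-3571 - Z{\left(-6 + k{\left(3 \right)} 0 \right)}}{88060} = \frac{-3571 - 0}{88060} = \left(-3571 + 0\right) \frac{1}{88060} = \left(-3571\right) \frac{1}{88060} = - \frac{3571}{88060}$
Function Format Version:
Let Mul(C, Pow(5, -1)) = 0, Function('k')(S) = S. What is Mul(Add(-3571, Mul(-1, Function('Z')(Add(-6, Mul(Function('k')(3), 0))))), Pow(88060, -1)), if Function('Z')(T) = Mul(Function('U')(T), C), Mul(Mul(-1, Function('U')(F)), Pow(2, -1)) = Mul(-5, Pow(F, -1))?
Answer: Rational(-3571, 88060) ≈ -0.040552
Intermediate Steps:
Function('U')(F) = Mul(10, Pow(F, -1)) (Function('U')(F) = Mul(-2, Mul(-5, Pow(F, -1))) = Mul(10, Pow(F, -1)))
C = 0 (C = Mul(5, 0) = 0)
Function('Z')(T) = 0 (Function('Z')(T) = Mul(Mul(10, Pow(T, -1)), 0) = 0)
Mul(Add(-3571, Mul(-1, Function('Z')(Add(-6, Mul(Function('k')(3), 0))))), Pow(88060, -1)) = Mul(Add(-3571, Mul(-1, 0)), Pow(88060, -1)) = Mul(Add(-3571, 0), Rational(1, 88060)) = Mul(-3571, Rational(1, 88060)) = Rational(-3571, 88060)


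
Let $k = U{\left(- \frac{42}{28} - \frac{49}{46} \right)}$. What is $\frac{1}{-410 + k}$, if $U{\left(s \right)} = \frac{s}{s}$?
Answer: $- \frac{1}{409} \approx -0.002445$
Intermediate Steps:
$U{\left(s \right)} = 1$
$k = 1$
$\frac{1}{-410 + k} = \frac{1}{-410 + 1} = \frac{1}{-409} = - \frac{1}{409}$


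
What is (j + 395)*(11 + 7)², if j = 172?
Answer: 183708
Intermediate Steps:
(j + 395)*(11 + 7)² = (172 + 395)*(11 + 7)² = 567*18² = 567*324 = 183708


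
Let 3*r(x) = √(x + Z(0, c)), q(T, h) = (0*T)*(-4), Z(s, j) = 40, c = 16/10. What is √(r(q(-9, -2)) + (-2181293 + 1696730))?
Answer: √(-4361067 + 6*√10)/3 ≈ 696.1*I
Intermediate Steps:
c = 8/5 (c = 16*(⅒) = 8/5 ≈ 1.6000)
q(T, h) = 0 (q(T, h) = 0*(-4) = 0)
r(x) = √(40 + x)/3 (r(x) = √(x + 40)/3 = √(40 + x)/3)
√(r(q(-9, -2)) + (-2181293 + 1696730)) = √(√(40 + 0)/3 + (-2181293 + 1696730)) = √(√40/3 - 484563) = √((2*√10)/3 - 484563) = √(2*√10/3 - 484563) = √(-484563 + 2*√10/3)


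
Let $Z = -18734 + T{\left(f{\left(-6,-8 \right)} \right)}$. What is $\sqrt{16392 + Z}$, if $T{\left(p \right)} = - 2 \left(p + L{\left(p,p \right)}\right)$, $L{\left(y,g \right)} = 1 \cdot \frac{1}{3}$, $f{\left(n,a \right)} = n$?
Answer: $\frac{4 i \sqrt{1311}}{3} \approx 48.277 i$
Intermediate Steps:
$L{\left(y,g \right)} = \frac{1}{3}$ ($L{\left(y,g \right)} = 1 \cdot \frac{1}{3} = \frac{1}{3}$)
$T{\left(p \right)} = - \frac{2}{3} - 2 p$ ($T{\left(p \right)} = - 2 \left(p + \frac{1}{3}\right) = - 2 \left(\frac{1}{3} + p\right) = - \frac{2}{3} - 2 p$)
$Z = - \frac{56168}{3}$ ($Z = -18734 - - \frac{34}{3} = -18734 + \left(- \frac{2}{3} + 12\right) = -18734 + \frac{34}{3} = - \frac{56168}{3} \approx -18723.0$)
$\sqrt{16392 + Z} = \sqrt{16392 - \frac{56168}{3}} = \sqrt{- \frac{6992}{3}} = \frac{4 i \sqrt{1311}}{3}$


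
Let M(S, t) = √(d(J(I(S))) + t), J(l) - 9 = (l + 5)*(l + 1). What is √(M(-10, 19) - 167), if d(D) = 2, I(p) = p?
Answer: √(-167 + √21) ≈ 12.744*I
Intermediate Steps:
J(l) = 9 + (1 + l)*(5 + l) (J(l) = 9 + (l + 5)*(l + 1) = 9 + (5 + l)*(1 + l) = 9 + (1 + l)*(5 + l))
M(S, t) = √(2 + t)
√(M(-10, 19) - 167) = √(√(2 + 19) - 167) = √(√21 - 167) = √(-167 + √21)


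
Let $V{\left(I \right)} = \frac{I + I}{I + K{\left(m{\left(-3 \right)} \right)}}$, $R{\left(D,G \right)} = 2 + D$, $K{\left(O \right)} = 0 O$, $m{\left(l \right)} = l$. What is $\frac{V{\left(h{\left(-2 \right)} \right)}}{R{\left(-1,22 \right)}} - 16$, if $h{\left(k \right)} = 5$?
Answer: $-14$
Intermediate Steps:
$K{\left(O \right)} = 0$
$V{\left(I \right)} = 2$ ($V{\left(I \right)} = \frac{I + I}{I + 0} = \frac{2 I}{I} = 2$)
$\frac{V{\left(h{\left(-2 \right)} \right)}}{R{\left(-1,22 \right)}} - 16 = \frac{2}{2 - 1} - 16 = \frac{2}{1} - 16 = 2 \cdot 1 - 16 = 2 - 16 = -14$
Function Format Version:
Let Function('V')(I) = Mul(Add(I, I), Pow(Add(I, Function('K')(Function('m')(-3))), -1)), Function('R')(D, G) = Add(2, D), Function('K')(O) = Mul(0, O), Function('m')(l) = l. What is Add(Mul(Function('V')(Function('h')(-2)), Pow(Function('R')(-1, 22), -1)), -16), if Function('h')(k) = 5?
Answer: -14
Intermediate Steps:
Function('K')(O) = 0
Function('V')(I) = 2 (Function('V')(I) = Mul(Add(I, I), Pow(Add(I, 0), -1)) = Mul(Mul(2, I), Pow(I, -1)) = 2)
Add(Mul(Function('V')(Function('h')(-2)), Pow(Function('R')(-1, 22), -1)), -16) = Add(Mul(2, Pow(Add(2, -1), -1)), -16) = Add(Mul(2, Pow(1, -1)), -16) = Add(Mul(2, 1), -16) = Add(2, -16) = -14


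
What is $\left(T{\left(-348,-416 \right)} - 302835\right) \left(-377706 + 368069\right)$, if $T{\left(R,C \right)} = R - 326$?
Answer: $2924916233$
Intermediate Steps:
$T{\left(R,C \right)} = -326 + R$
$\left(T{\left(-348,-416 \right)} - 302835\right) \left(-377706 + 368069\right) = \left(\left(-326 - 348\right) - 302835\right) \left(-377706 + 368069\right) = \left(-674 - 302835\right) \left(-9637\right) = \left(-303509\right) \left(-9637\right) = 2924916233$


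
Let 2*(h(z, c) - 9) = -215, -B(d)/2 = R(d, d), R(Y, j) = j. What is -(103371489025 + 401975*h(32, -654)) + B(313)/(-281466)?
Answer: -29084415013818049/281466 ≈ -1.0333e+11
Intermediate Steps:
B(d) = -2*d
h(z, c) = -197/2 (h(z, c) = 9 + (½)*(-215) = 9 - 215/2 = -197/2)
-(103371489025 + 401975*h(32, -654)) + B(313)/(-281466) = -401975/(1/(257159 - 197/2)) - 2*313/(-281466) = -401975/(1/(514121/2)) - 626*(-1/281466) = -401975/2/514121 + 313/140733 = -401975*514121/2 + 313/140733 = -206663788975/2 + 313/140733 = -29084415013818049/281466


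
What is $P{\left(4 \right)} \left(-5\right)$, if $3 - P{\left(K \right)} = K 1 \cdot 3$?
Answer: $45$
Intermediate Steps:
$P{\left(K \right)} = 3 - 3 K$ ($P{\left(K \right)} = 3 - K 1 \cdot 3 = 3 - K 3 = 3 - 3 K$)
$P{\left(4 \right)} \left(-5\right) = \left(3 - 12\right) \left(-5\right) = \left(-9\right) \left(-5\right) = 45$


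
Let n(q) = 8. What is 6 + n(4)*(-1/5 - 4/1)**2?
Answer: 3678/25 ≈ 147.12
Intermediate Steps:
6 + n(4)*(-1/5 - 4/1)**2 = 6 + 8*(-1/5 - 4/1)**2 = 6 + 8*(-1*1/5 - 4*1)**2 = 6 + 8*(-1/5 - 4)**2 = 6 + 8*(-21/5)**2 = 6 + 8*(441/25) = 6 + 3528/25 = 3678/25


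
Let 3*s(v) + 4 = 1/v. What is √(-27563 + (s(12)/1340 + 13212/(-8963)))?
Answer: I*√35785626495390826105/36031260 ≈ 166.03*I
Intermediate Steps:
s(v) = -4/3 + 1/(3*v)
√(-27563 + (s(12)/1340 + 13212/(-8963))) = √(-27563 + (((⅓)*(1 - 4*12)/12)/1340 + 13212/(-8963))) = √(-27563 + (((⅓)*(1/12)*(1 - 48))*(1/1340) + 13212*(-1/8963))) = √(-27563 + (((⅓)*(1/12)*(-47))*(1/1340) - 13212/8963)) = √(-27563 + (-47/36*1/1340 - 13212/8963)) = √(-27563 + (-47/48240 - 13212/8963)) = √(-27563 - 637768141/432375120) = √(-11918193200701/432375120) = I*√35785626495390826105/36031260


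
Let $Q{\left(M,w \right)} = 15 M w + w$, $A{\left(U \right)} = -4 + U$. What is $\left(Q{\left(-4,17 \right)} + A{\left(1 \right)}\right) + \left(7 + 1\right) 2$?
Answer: $-990$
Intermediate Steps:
$Q{\left(M,w \right)} = w + 15 M w$ ($Q{\left(M,w \right)} = 15 M w + w = w + 15 M w$)
$\left(Q{\left(-4,17 \right)} + A{\left(1 \right)}\right) + \left(7 + 1\right) 2 = \left(17 \left(1 + 15 \left(-4\right)\right) + \left(-4 + 1\right)\right) + \left(7 + 1\right) 2 = \left(17 \left(1 - 60\right) - 3\right) + 8 \cdot 2 = \left(17 \left(-59\right) - 3\right) + 16 = \left(-1003 - 3\right) + 16 = -1006 + 16 = -990$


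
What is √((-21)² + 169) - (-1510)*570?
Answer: 860700 + √610 ≈ 8.6073e+5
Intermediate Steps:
√((-21)² + 169) - (-1510)*570 = √(441 + 169) - 1510*(-570) = √610 + 860700 = 860700 + √610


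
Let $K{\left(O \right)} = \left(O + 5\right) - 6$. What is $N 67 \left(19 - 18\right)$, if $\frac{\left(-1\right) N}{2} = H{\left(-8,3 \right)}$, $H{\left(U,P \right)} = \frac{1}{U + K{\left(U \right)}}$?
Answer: $\frac{134}{17} \approx 7.8824$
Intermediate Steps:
$K{\left(O \right)} = -1 + O$ ($K{\left(O \right)} = \left(5 + O\right) - 6 = -1 + O$)
$H{\left(U,P \right)} = \frac{1}{-1 + 2 U}$ ($H{\left(U,P \right)} = \frac{1}{U + \left(-1 + U\right)} = \frac{1}{-1 + 2 U}$)
$N = \frac{2}{17}$ ($N = - \frac{2}{-1 + 2 \left(-8\right)} = - \frac{2}{-1 - 16} = - \frac{2}{-17} = \left(-2\right) \left(- \frac{1}{17}\right) = \frac{2}{17} \approx 0.11765$)
$N 67 \left(19 - 18\right) = \frac{2}{17} \cdot 67 \left(19 - 18\right) = \frac{134}{17} \cdot 1 = \frac{134}{17}$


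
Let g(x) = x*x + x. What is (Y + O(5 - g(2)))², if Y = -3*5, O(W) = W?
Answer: 256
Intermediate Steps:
g(x) = x + x² (g(x) = x² + x = x + x²)
Y = -15 (Y = -1*15 = -15)
(Y + O(5 - g(2)))² = (-15 + (5 - 2*(1 + 2)))² = (-15 + (5 - 2*3))² = (-15 + (5 - 1*6))² = (-15 + (5 - 6))² = (-15 - 1)² = (-16)² = 256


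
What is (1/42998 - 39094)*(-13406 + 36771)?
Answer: -39275719444015/42998 ≈ -9.1343e+8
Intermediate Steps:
(1/42998 - 39094)*(-13406 + 36771) = (1/42998 - 39094)*23365 = -1680963811/42998*23365 = -39275719444015/42998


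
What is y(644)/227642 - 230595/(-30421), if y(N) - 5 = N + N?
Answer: 52532441343/6925097282 ≈ 7.5858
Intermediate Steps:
y(N) = 5 + 2*N (y(N) = 5 + (N + N) = 5 + 2*N)
y(644)/227642 - 230595/(-30421) = (5 + 2*644)/227642 - 230595/(-30421) = (5 + 1288)*(1/227642) - 230595*(-1/30421) = 1293*(1/227642) + 230595/30421 = 1293/227642 + 230595/30421 = 52532441343/6925097282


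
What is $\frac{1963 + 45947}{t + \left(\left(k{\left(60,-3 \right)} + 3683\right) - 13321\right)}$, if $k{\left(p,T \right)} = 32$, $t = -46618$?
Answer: $- \frac{23955}{28112} \approx -0.85213$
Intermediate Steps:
$\frac{1963 + 45947}{t + \left(\left(k{\left(60,-3 \right)} + 3683\right) - 13321\right)} = \frac{1963 + 45947}{-46618 + \left(\left(32 + 3683\right) - 13321\right)} = \frac{47910}{-46618 + \left(3715 - 13321\right)} = \frac{47910}{-46618 - 9606} = \frac{47910}{-56224} = 47910 \left(- \frac{1}{56224}\right) = - \frac{23955}{28112}$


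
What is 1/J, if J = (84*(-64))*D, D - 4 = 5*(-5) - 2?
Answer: 1/123648 ≈ 8.0875e-6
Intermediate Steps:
D = -23 (D = 4 + (5*(-5) - 2) = 4 + (-25 - 2) = 4 - 27 = -23)
J = 123648 (J = (84*(-64))*(-23) = -5376*(-23) = 123648)
1/J = 1/123648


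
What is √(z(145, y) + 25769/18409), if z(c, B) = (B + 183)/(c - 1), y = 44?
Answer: √145239259811/220908 ≈ 1.7252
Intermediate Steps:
z(c, B) = (183 + B)/(-1 + c)
√(z(145, y) + 25769/18409) = √((183 + 44)/(-1 + 145) + 25769/18409) = √(227/144 + 25769*(1/18409)) = √((1/144)*227 + 25769/18409) = √(227/144 + 25769/18409) = √(7889579/2650896) = √145239259811/220908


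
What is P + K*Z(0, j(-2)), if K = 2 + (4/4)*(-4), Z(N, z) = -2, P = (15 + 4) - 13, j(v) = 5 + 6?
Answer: 10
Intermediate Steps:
j(v) = 11
P = 6 (P = 19 - 13 = 6)
K = -2 (K = 2 + (4*(¼))*(-4) = 2 + 1*(-4) = 2 - 4 = -2)
P + K*Z(0, j(-2)) = 6 - 2*(-2) = 6 + 4 = 10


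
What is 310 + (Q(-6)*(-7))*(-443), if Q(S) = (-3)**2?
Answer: 28219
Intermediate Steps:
Q(S) = 9
310 + (Q(-6)*(-7))*(-443) = 310 + (9*(-7))*(-443) = 310 - 63*(-443) = 310 + 27909 = 28219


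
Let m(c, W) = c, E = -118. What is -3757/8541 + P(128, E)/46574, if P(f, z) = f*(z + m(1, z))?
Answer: -159583/209583 ≈ -0.76143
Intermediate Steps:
P(f, z) = f*(1 + z) (P(f, z) = f*(z + 1) = f*(1 + z))
-3757/8541 + P(128, E)/46574 = -3757/8541 + (128*(1 - 118))/46574 = -3757*1/8541 + (128*(-117))*(1/46574) = -289/657 - 14976*1/46574 = -289/657 - 7488/23287 = -159583/209583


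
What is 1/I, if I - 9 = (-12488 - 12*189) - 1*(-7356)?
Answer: -1/7391 ≈ -0.00013530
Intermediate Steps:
I = -7391 (I = 9 + ((-12488 - 12*189) - 1*(-7356)) = 9 + ((-12488 - 1*2268) + 7356) = 9 + ((-12488 - 2268) + 7356) = 9 + (-14756 + 7356) = 9 - 7400 = -7391)
1/I = 1/(-7391) = -1/7391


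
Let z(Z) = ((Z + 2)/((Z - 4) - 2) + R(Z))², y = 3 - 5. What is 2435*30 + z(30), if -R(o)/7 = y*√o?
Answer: 710386/9 + 112*√30/3 ≈ 79136.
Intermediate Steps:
y = -2
R(o) = 14*√o (R(o) = -(-14)*√o = 14*√o)
z(Z) = (14*√Z + (2 + Z)/(-6 + Z))² (z(Z) = ((Z + 2)/((Z - 4) - 2) + 14*√Z)² = ((2 + Z)/((-4 + Z) - 2) + 14*√Z)² = ((2 + Z)/(-6 + Z) + 14*√Z)² = (14*√Z + (2 + Z)/(-6 + Z))²)
2435*30 + z(30) = 2435*30 + (2 + 30 - 84*√30 + 14*30^(3/2))²/(-6 + 30)² = 73050 + (2 + 30 - 84*√30 + 14*(30*√30))²/24² = 73050 + (2 + 30 - 84*√30 + 420*√30)²/576 = 73050 + (32 + 336*√30)²/576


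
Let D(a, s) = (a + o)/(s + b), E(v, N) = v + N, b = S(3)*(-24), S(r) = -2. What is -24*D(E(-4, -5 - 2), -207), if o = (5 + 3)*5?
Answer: 232/53 ≈ 4.3774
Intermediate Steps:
o = 40 (o = 8*5 = 40)
b = 48 (b = -2*(-24) = 48)
E(v, N) = N + v
D(a, s) = (40 + a)/(48 + s) (D(a, s) = (a + 40)/(s + 48) = (40 + a)/(48 + s))
-24*D(E(-4, -5 - 2), -207) = -24*(40 + ((-5 - 2) - 4))/(48 - 207) = -24*(40 + (-7 - 4))/(-159) = -(-8)*(40 - 11)/53 = -(-8)*29/53 = -24*(-29/159) = 232/53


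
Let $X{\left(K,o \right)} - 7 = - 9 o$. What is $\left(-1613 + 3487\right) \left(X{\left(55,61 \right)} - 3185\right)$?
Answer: $-6984398$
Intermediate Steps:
$X{\left(K,o \right)} = 7 - 9 o$
$\left(-1613 + 3487\right) \left(X{\left(55,61 \right)} - 3185\right) = \left(-1613 + 3487\right) \left(\left(7 - 549\right) - 3185\right) = 1874 \left(\left(7 - 549\right) - 3185\right) = 1874 \left(-542 - 3185\right) = 1874 \left(-3727\right) = -6984398$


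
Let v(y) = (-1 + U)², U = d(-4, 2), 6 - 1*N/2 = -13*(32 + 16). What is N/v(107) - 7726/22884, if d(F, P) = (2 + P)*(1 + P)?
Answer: 13949497/1384482 ≈ 10.076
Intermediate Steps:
d(F, P) = (1 + P)*(2 + P)
N = 1260 (N = 12 - (-26)*(32 + 16) = 12 - (-26)*48 = 12 - 2*(-624) = 12 + 1248 = 1260)
U = 12 (U = 2 + 2² + 3*2 = 2 + 4 + 6 = 12)
v(y) = 121 (v(y) = (-1 + 12)² = 11² = 121)
N/v(107) - 7726/22884 = 1260/121 - 7726/22884 = 1260*(1/121) - 7726*1/22884 = 1260/121 - 3863/11442 = 13949497/1384482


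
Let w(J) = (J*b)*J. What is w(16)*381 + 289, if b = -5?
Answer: -487391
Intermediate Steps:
w(J) = -5*J**2 (w(J) = (J*(-5))*J = (-5*J)*J = -5*J**2)
w(16)*381 + 289 = -5*16**2*381 + 289 = -5*256*381 + 289 = -1280*381 + 289 = -487680 + 289 = -487391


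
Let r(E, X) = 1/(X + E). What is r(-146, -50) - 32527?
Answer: -6375293/196 ≈ -32527.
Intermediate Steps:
r(E, X) = 1/(E + X)
r(-146, -50) - 32527 = 1/(-146 - 50) - 32527 = 1/(-196) - 32527 = -1/196 - 32527 = -6375293/196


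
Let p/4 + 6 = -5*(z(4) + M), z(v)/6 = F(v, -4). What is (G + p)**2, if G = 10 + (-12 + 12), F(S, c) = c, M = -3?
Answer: 276676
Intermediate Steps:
z(v) = -24 (z(v) = 6*(-4) = -24)
p = 516 (p = -24 + 4*(-5*(-24 - 3)) = -24 + 4*(-5*(-27)) = -24 + 4*135 = -24 + 540 = 516)
G = 10 (G = 10 + 0 = 10)
(G + p)**2 = (10 + 516)**2 = 526**2 = 276676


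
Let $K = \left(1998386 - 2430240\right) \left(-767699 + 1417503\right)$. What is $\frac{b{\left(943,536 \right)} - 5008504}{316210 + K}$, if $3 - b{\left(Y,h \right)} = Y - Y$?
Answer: $\frac{5008501}{280620140406} \approx 1.7848 \cdot 10^{-5}$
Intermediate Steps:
$K = -280620456616$ ($K = \left(-431854\right) 649804 = -280620456616$)
$b{\left(Y,h \right)} = 3$ ($b{\left(Y,h \right)} = 3 - \left(Y - Y\right) = 3 - 0 = 3 + 0 = 3$)
$\frac{b{\left(943,536 \right)} - 5008504}{316210 + K} = \frac{3 - 5008504}{316210 - 280620456616} = - \frac{5008501}{-280620140406} = \left(-5008501\right) \left(- \frac{1}{280620140406}\right) = \frac{5008501}{280620140406}$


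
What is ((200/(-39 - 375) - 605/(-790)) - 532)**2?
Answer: 302424099219025/1069682436 ≈ 2.8272e+5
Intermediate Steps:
((200/(-39 - 375) - 605/(-790)) - 532)**2 = ((200/(-414) - 605*(-1/790)) - 532)**2 = ((200*(-1/414) + 121/158) - 532)**2 = ((-100/207 + 121/158) - 532)**2 = (9247/32706 - 532)**2 = (-17390345/32706)**2 = 302424099219025/1069682436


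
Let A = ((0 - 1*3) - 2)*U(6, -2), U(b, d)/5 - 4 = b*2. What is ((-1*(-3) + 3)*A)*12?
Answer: -28800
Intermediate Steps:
U(b, d) = 20 + 10*b (U(b, d) = 20 + 5*(b*2) = 20 + 5*(2*b) = 20 + 10*b)
A = -400 (A = ((0 - 1*3) - 2)*(20 + 10*6) = ((0 - 3) - 2)*(20 + 60) = (-3 - 2)*80 = -5*80 = -400)
((-1*(-3) + 3)*A)*12 = ((-1*(-3) + 3)*(-400))*12 = ((3 + 3)*(-400))*12 = (6*(-400))*12 = -2400*12 = -28800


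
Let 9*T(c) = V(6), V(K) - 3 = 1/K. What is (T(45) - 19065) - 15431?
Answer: -1862765/54 ≈ -34496.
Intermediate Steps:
V(K) = 3 + 1/K
T(c) = 19/54 (T(c) = (3 + 1/6)/9 = (3 + ⅙)/9 = (⅑)*(19/6) = 19/54)
(T(45) - 19065) - 15431 = (19/54 - 19065) - 15431 = -1029491/54 - 15431 = -1862765/54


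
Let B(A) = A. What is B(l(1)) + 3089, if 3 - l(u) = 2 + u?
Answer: 3089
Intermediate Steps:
l(u) = 1 - u (l(u) = 3 - (2 + u) = 3 + (-2 - u) = 1 - u)
B(l(1)) + 3089 = (1 - 1*1) + 3089 = (1 - 1) + 3089 = 0 + 3089 = 3089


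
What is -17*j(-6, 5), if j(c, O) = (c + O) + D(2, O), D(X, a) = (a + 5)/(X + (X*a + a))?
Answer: 7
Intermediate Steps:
D(X, a) = (5 + a)/(X + a + X*a) (D(X, a) = (5 + a)/(X + (a + X*a)) = (5 + a)/(X + a + X*a))
j(c, O) = O + c + (5 + O)/(2 + 3*O) (j(c, O) = (c + O) + (5 + O)/(2 + O + 2*O) = (O + c) + (5 + O)/(2 + 3*O) = O + c + (5 + O)/(2 + 3*O))
-17*j(-6, 5) = -17*(5 + 5 + (2 + 3*5)*(5 - 6))/(2 + 3*5) = -17*(5 + 5 + (2 + 15)*(-1))/(2 + 15) = -17*(5 + 5 + 17*(-1))/17 = -(5 + 5 - 17) = -(-7) = -17*(-7/17) = 7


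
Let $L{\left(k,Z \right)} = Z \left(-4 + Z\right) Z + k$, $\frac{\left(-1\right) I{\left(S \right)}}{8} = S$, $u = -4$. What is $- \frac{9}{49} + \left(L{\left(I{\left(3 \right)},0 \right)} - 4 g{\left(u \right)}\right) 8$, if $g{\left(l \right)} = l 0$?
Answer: $- \frac{9417}{49} \approx -192.18$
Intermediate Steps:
$g{\left(l \right)} = 0$
$I{\left(S \right)} = - 8 S$
$L{\left(k,Z \right)} = k + Z^{2} \left(-4 + Z\right)$ ($L{\left(k,Z \right)} = Z^{2} \left(-4 + Z\right) + k = k + Z^{2} \left(-4 + Z\right)$)
$- \frac{9}{49} + \left(L{\left(I{\left(3 \right)},0 \right)} - 4 g{\left(u \right)}\right) 8 = - \frac{9}{49} + \left(\left(\left(-8\right) 3 + 0^{3} - 4 \cdot 0^{2}\right) - 0\right) 8 = \left(-9\right) \frac{1}{49} + \left(\left(-24 + 0 - 0\right) + 0\right) 8 = - \frac{9}{49} + \left(\left(-24 + 0 + 0\right) + 0\right) 8 = - \frac{9}{49} + \left(-24 + 0\right) 8 = - \frac{9}{49} - 192 = - \frac{9417}{49}$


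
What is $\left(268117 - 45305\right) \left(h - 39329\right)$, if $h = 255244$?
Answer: $48108452980$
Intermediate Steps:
$\left(268117 - 45305\right) \left(h - 39329\right) = \left(268117 - 45305\right) \left(255244 - 39329\right) = \left(268117 - 45305\right) 215915 = 222812 \cdot 215915 = 48108452980$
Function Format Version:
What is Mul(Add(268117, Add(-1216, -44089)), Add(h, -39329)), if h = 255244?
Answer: 48108452980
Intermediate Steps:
Mul(Add(268117, Add(-1216, -44089)), Add(h, -39329)) = Mul(Add(268117, Add(-1216, -44089)), Add(255244, -39329)) = Mul(Add(268117, -45305), 215915) = Mul(222812, 215915) = 48108452980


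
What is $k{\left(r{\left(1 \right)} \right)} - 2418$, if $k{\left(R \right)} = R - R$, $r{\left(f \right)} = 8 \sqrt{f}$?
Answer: $-2418$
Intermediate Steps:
$k{\left(R \right)} = 0$
$k{\left(r{\left(1 \right)} \right)} - 2418 = 0 - 2418 = -2418$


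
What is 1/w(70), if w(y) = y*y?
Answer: 1/4900 ≈ 0.00020408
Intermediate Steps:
w(y) = y**2
1/w(70) = 1/(70**2) = 1/4900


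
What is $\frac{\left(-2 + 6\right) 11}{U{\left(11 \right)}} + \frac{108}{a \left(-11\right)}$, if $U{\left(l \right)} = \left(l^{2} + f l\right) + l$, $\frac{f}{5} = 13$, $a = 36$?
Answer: $- \frac{17}{77} \approx -0.22078$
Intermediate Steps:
$f = 65$ ($f = 5 \cdot 13 = 65$)
$U{\left(l \right)} = l^{2} + 66 l$ ($U{\left(l \right)} = \left(l^{2} + 65 l\right) + l = l^{2} + 66 l$)
$\frac{\left(-2 + 6\right) 11}{U{\left(11 \right)}} + \frac{108}{a \left(-11\right)} = \frac{\left(-2 + 6\right) 11}{11 \left(66 + 11\right)} + \frac{108}{36 \left(-11\right)} = \frac{4 \cdot 11}{11 \cdot 77} + \frac{108}{-396} = \frac{44}{847} + 108 \left(- \frac{1}{396}\right) = 44 \cdot \frac{1}{847} - \frac{3}{11} = \frac{4}{77} - \frac{3}{11} = - \frac{17}{77}$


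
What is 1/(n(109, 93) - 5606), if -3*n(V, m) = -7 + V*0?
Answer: -3/16811 ≈ -0.00017845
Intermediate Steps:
n(V, m) = 7/3 (n(V, m) = -(-7 + V*0)/3 = -(-7 + 0)/3 = -⅓*(-7) = 7/3)
1/(n(109, 93) - 5606) = 1/(7/3 - 5606) = 1/(-16811/3) = -3/16811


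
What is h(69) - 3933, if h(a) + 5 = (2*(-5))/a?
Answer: -271732/69 ≈ -3938.1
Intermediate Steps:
h(a) = -5 - 10/a (h(a) = -5 + (2*(-5))/a = -5 - 10/a)
h(69) - 3933 = (-5 - 10/69) - 3933 = -355/69 - 3933 = -271732/69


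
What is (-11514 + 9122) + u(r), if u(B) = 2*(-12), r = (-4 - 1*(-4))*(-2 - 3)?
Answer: -2416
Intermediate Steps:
r = 0 (r = (-4 + 4)*(-5) = 0*(-5) = 0)
u(B) = -24
(-11514 + 9122) + u(r) = (-11514 + 9122) - 24 = -2392 - 24 = -2416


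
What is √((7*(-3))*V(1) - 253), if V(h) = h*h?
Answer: I*√274 ≈ 16.553*I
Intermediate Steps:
V(h) = h²
√((7*(-3))*V(1) - 253) = √((7*(-3))*1² - 253) = √(-21*1 - 253) = √(-21 - 253) = √(-274) = I*√274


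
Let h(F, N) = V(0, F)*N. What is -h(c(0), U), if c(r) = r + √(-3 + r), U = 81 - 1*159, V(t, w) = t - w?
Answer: -78*I*√3 ≈ -135.1*I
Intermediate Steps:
U = -78 (U = 81 - 159 = -78)
h(F, N) = -F*N (h(F, N) = (0 - F)*N = (-F)*N = -F*N)
-h(c(0), U) = -(-1)*(0 + √(-3 + 0))*(-78) = -(-1)*(0 + √(-3))*(-78) = -(-1)*(0 + I*√3)*(-78) = -(-1)*I*√3*(-78) = -78*I*√3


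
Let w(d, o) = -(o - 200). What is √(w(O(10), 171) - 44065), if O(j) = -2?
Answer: 2*I*√11009 ≈ 209.85*I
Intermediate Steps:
w(d, o) = 200 - o (w(d, o) = -(-200 + o) = 200 - o)
√(w(O(10), 171) - 44065) = √((200 - 1*171) - 44065) = √((200 - 171) - 44065) = √(29 - 44065) = √(-44036) = 2*I*√11009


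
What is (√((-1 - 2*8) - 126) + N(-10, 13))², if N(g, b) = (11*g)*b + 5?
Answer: (1425 - I*√143)² ≈ 2.0305e+6 - 34081.0*I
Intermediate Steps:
N(g, b) = 5 + 11*b*g (N(g, b) = 11*b*g + 5 = 5 + 11*b*g)
(√((-1 - 2*8) - 126) + N(-10, 13))² = (√((-1 - 2*8) - 126) + (5 + 11*13*(-10)))² = (√((-1 - 16) - 126) + (5 - 1430))² = (√(-17 - 126) - 1425)² = (√(-143) - 1425)² = (I*√143 - 1425)² = (-1425 + I*√143)²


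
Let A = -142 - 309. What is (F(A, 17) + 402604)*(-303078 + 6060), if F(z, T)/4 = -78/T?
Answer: -2032778123208/17 ≈ -1.1958e+11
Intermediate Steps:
A = -451
F(z, T) = -312/T (F(z, T) = 4*(-78/T) = -312/T)
(F(A, 17) + 402604)*(-303078 + 6060) = (-312/17 + 402604)*(-303078 + 6060) = (-312*1/17 + 402604)*(-297018) = (-312/17 + 402604)*(-297018) = (6843956/17)*(-297018) = -2032778123208/17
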